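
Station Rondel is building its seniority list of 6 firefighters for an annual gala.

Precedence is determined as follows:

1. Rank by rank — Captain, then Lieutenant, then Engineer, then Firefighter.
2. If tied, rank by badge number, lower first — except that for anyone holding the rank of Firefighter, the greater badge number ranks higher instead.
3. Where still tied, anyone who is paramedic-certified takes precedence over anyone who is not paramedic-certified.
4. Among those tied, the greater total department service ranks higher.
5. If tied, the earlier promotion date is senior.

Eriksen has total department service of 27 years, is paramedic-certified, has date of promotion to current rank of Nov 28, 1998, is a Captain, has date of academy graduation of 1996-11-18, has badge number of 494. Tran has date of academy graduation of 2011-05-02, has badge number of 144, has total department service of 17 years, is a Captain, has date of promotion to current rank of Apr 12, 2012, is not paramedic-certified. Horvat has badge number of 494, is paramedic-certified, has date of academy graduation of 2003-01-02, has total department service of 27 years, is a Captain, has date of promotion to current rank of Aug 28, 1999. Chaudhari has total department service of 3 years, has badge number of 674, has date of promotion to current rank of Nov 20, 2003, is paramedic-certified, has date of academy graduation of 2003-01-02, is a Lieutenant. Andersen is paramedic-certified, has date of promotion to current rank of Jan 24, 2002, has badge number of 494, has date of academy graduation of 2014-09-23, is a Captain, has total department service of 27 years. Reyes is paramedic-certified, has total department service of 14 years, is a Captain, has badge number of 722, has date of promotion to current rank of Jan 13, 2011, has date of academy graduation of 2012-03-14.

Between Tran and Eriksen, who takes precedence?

Tran

By rank: Tran, Eriksen, Horvat, Andersen and Reyes (Captain); then Chaudhari (Lieutenant).
Among Tran, Eriksen, Horvat, Andersen and Reyes, by badge number (lower first): Tran (144) before Eriksen, Horvat and Andersen (494) before Reyes (722).
Eriksen, Horvat and Andersen are each paramedic-certified, so the next rule applies.
Eriksen, Horvat and Andersen all have total department service 27 years, so the next rule applies.
Among Eriksen, Horvat and Andersen, by date of promotion to current rank (earlier first): Eriksen (Nov 28, 1998) before Horvat (Aug 28, 1999) before Andersen (Jan 24, 2002).
So Tran takes precedence.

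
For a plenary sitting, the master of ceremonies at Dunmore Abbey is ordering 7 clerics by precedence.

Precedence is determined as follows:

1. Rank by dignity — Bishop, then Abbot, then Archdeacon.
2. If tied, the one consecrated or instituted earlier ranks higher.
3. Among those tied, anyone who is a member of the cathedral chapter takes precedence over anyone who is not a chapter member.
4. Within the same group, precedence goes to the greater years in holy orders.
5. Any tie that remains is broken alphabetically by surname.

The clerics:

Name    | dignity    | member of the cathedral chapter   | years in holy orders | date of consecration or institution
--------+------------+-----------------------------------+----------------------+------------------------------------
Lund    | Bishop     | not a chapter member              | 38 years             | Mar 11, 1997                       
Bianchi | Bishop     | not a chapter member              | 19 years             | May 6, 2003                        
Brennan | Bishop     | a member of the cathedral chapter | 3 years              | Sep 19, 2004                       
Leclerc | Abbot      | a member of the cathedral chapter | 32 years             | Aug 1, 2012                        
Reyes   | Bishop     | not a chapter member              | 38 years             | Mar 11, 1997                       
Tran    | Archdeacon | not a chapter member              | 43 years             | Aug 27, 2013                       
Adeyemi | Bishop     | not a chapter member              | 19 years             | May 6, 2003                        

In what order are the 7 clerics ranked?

By dignity: Lund, Reyes, Adeyemi, Bianchi and Brennan (Bishop); then Leclerc (Abbot); then Tran (Archdeacon).
Among Lund, Reyes, Adeyemi, Bianchi and Brennan, by date of consecration or institution (earlier first): Lund and Reyes (Mar 11, 1997) before Adeyemi and Bianchi (May 6, 2003) before Brennan (Sep 19, 2004).
Lund and Reyes are each not a chapter member, so the next rule applies.
Lund and Reyes both have years in holy orders 38 years, so the next rule applies.
Among Lund and Reyes, alphabetically by surname: Lund before Reyes.
Adeyemi and Bianchi are each not a chapter member, so the next rule applies.
Adeyemi and Bianchi both have years in holy orders 19 years, so the next rule applies.
Among Adeyemi and Bianchi, alphabetically by surname: Adeyemi before Bianchi.
Full order: Lund, Reyes, Adeyemi, Bianchi, Brennan, Leclerc, Tran.

Lund, Reyes, Adeyemi, Bianchi, Brennan, Leclerc, Tran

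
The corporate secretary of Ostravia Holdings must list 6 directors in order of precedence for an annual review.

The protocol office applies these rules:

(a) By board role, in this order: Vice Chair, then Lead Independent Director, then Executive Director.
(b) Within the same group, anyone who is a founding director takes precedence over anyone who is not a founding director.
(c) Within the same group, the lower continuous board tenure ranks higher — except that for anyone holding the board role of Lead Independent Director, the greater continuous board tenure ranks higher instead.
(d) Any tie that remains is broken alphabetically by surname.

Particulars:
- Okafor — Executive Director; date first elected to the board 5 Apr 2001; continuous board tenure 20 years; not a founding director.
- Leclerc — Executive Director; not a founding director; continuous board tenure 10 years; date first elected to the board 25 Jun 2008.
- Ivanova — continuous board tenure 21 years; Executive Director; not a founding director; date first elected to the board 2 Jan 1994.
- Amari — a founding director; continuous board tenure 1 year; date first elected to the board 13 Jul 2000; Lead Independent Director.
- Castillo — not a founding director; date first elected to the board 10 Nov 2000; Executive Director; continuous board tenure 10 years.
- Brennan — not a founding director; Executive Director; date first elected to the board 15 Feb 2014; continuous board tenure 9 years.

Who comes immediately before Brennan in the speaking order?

Amari

By board role: Amari (Lead Independent Director); then Brennan, Castillo, Leclerc, Okafor and Ivanova (Executive Director).
Brennan, Castillo, Leclerc, Okafor and Ivanova are each not a founding director, so the next rule applies.
Among Brennan, Castillo, Leclerc, Okafor and Ivanova, by continuous board tenure (lower first): Brennan (9 years) before Castillo and Leclerc (10 years) before Okafor (20 years) before Ivanova (21 years).
Among Castillo and Leclerc, alphabetically by surname: Castillo before Leclerc.
Order: Amari, Brennan, Castillo, Leclerc, Okafor, Ivanova.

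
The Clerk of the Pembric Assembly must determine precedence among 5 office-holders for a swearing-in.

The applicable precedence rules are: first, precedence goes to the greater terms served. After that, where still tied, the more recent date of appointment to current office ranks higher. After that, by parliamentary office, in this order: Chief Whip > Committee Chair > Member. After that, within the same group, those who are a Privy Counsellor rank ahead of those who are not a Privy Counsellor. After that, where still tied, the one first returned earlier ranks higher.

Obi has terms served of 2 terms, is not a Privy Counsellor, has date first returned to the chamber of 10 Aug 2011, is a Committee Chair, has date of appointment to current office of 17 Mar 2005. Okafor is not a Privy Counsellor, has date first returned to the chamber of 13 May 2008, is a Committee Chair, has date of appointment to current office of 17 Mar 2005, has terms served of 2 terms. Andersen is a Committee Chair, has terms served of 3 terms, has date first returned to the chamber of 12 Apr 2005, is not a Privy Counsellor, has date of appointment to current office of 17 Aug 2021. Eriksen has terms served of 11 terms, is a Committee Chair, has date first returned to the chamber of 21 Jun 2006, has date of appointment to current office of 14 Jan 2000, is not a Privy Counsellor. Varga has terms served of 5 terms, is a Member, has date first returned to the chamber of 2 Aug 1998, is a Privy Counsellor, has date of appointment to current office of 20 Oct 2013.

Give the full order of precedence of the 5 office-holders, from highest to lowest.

Eriksen, Varga, Andersen, Okafor, Obi

By terms served (higher first): Eriksen (11 terms); then Varga (5 terms); then Andersen (3 terms); then Okafor and Obi (both 2 terms).
Okafor and Obi both have date of appointment to current office 17 Mar 2005, so the next rule applies.
Okafor and Obi are each Committee Chair, so the next rule applies.
Okafor and Obi are each not a Privy Counsellor, so the next rule applies.
Among Okafor and Obi, by date first returned to the chamber (earlier first): Okafor (13 May 2008) before Obi (10 Aug 2011).
Full order: Eriksen, Varga, Andersen, Okafor, Obi.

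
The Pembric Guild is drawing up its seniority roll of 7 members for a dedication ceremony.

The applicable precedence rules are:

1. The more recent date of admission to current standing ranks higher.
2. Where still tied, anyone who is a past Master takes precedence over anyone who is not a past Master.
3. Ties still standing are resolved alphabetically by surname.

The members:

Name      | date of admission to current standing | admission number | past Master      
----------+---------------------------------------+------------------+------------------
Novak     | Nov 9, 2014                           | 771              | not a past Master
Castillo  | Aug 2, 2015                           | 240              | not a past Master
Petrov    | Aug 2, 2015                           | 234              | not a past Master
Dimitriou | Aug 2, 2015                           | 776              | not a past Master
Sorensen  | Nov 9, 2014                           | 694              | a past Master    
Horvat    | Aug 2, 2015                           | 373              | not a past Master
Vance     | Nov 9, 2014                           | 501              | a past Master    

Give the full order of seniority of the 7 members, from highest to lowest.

By date of admission to current standing (later first): Castillo, Dimitriou, Horvat and Petrov (each Aug 2, 2015); then Sorensen, Vance and Novak (each Nov 9, 2014).
Castillo, Dimitriou, Horvat and Petrov are each not a past Master, so the next rule applies.
Among Castillo, Dimitriou, Horvat and Petrov, alphabetically by surname: Castillo before Dimitriou before Horvat before Petrov.
Among Sorensen, Vance and Novak, a past Master before not a past Master: Sorensen and Vance (a past Master) before Novak (not a past Master).
Among Sorensen and Vance, alphabetically by surname: Sorensen before Vance.
Full order: Castillo, Dimitriou, Horvat, Petrov, Sorensen, Vance, Novak.

Castillo, Dimitriou, Horvat, Petrov, Sorensen, Vance, Novak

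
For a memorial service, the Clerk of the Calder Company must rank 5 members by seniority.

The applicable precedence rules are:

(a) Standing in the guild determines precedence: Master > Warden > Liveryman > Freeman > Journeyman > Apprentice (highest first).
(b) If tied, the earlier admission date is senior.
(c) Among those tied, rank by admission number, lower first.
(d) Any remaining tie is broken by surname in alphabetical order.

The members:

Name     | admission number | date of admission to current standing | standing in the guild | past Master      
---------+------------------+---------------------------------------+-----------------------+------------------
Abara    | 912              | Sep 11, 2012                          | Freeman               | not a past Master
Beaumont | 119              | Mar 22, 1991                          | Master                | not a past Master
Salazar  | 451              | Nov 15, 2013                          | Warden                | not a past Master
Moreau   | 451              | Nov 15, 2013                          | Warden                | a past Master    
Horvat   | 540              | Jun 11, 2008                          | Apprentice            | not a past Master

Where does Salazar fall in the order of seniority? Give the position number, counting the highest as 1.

3

By standing in the guild: Beaumont (Master); then Moreau and Salazar (Warden); then Abara (Freeman); then Horvat (Apprentice).
Moreau and Salazar both have date of admission to current standing Nov 15, 2013, so the next rule applies.
Moreau and Salazar both have admission number 451, so the next rule applies.
Among Moreau and Salazar, alphabetically by surname: Moreau before Salazar.
Order: Beaumont, Moreau, Salazar, Abara, Horvat. So position 3.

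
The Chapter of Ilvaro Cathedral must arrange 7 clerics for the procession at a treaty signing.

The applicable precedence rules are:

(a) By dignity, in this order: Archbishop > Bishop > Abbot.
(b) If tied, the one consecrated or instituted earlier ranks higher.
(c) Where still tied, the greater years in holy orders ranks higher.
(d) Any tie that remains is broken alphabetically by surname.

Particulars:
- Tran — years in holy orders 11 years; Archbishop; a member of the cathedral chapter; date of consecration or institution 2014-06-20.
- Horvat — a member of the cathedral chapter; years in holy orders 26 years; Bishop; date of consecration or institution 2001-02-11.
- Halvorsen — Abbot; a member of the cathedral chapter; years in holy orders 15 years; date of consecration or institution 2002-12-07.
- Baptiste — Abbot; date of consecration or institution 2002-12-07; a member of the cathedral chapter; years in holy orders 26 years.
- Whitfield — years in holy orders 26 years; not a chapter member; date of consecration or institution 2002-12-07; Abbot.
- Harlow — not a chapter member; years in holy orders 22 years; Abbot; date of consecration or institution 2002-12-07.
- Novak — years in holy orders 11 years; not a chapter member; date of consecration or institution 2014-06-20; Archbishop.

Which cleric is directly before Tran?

By dignity: Novak and Tran (Archbishop); then Horvat (Bishop); then Baptiste, Whitfield, Harlow and Halvorsen (Abbot).
Novak and Tran both have date of consecration or institution 2014-06-20, so the next rule applies.
Novak and Tran both have years in holy orders 11 years, so the next rule applies.
Among Novak and Tran, alphabetically by surname: Novak before Tran.
Baptiste, Whitfield, Harlow and Halvorsen all have date of consecration or institution 2002-12-07, so the next rule applies.
Among Baptiste, Whitfield, Harlow and Halvorsen, by years in holy orders (higher first): Baptiste and Whitfield (26 years) before Harlow (22 years) before Halvorsen (15 years).
Among Baptiste and Whitfield, alphabetically by surname: Baptiste before Whitfield.
Order: Novak, Tran, Horvat, Baptiste, Whitfield, Harlow, Halvorsen.

Novak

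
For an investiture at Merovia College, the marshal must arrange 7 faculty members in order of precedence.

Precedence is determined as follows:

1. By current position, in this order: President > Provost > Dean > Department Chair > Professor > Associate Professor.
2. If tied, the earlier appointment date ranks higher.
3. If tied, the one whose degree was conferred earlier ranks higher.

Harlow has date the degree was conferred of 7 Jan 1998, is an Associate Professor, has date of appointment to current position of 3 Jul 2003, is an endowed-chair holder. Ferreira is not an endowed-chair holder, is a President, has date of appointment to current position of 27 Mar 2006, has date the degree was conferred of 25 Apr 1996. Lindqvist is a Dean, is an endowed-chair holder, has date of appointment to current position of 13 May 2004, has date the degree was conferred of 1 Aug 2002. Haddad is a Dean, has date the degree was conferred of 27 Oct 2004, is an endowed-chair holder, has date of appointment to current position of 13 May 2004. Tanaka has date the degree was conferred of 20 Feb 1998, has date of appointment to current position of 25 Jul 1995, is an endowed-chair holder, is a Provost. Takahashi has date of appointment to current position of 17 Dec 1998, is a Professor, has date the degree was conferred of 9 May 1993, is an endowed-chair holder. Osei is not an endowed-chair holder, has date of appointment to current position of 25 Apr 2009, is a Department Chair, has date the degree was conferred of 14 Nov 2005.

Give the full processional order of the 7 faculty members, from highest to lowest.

By current position: Ferreira (President); then Tanaka (Provost); then Lindqvist and Haddad (Dean); then Osei (Department Chair); then Takahashi (Professor); then Harlow (Associate Professor).
Lindqvist and Haddad both have date of appointment to current position 13 May 2004, so the next rule applies.
Among Lindqvist and Haddad, by date the degree was conferred (earlier first): Lindqvist (1 Aug 2002) before Haddad (27 Oct 2004).
Full order: Ferreira, Tanaka, Lindqvist, Haddad, Osei, Takahashi, Harlow.

Ferreira, Tanaka, Lindqvist, Haddad, Osei, Takahashi, Harlow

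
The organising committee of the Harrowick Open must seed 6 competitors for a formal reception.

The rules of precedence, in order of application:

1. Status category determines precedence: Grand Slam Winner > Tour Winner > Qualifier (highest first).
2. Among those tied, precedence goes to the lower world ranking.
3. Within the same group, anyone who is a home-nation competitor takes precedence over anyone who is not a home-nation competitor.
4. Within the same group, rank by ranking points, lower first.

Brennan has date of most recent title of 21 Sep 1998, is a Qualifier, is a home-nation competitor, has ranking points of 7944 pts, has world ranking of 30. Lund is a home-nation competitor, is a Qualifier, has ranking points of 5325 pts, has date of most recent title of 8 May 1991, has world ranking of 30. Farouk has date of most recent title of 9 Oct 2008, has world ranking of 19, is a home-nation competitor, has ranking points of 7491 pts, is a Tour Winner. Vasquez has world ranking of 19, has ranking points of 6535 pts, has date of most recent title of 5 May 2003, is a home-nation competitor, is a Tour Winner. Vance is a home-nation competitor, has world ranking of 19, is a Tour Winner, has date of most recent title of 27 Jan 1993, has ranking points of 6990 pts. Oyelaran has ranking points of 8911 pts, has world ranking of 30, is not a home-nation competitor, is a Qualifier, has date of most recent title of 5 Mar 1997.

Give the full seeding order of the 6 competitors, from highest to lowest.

Vasquez, Vance, Farouk, Lund, Brennan, Oyelaran

By status category: Vasquez, Vance and Farouk (Tour Winner); then Lund, Brennan and Oyelaran (Qualifier).
Vasquez, Vance and Farouk all have world ranking 19, so the next rule applies.
Vasquez, Vance and Farouk are each a home-nation competitor, so the next rule applies.
Among Vasquez, Vance and Farouk, by ranking points (lower first): Vasquez (6535 pts) before Vance (6990 pts) before Farouk (7491 pts).
Lund, Brennan and Oyelaran all have world ranking 30, so the next rule applies.
Among Lund, Brennan and Oyelaran, a home-nation competitor before not a home-nation competitor: Lund and Brennan (a home-nation competitor) before Oyelaran (not a home-nation competitor).
Among Lund and Brennan, by ranking points (lower first): Lund (5325 pts) before Brennan (7944 pts).
Full order: Vasquez, Vance, Farouk, Lund, Brennan, Oyelaran.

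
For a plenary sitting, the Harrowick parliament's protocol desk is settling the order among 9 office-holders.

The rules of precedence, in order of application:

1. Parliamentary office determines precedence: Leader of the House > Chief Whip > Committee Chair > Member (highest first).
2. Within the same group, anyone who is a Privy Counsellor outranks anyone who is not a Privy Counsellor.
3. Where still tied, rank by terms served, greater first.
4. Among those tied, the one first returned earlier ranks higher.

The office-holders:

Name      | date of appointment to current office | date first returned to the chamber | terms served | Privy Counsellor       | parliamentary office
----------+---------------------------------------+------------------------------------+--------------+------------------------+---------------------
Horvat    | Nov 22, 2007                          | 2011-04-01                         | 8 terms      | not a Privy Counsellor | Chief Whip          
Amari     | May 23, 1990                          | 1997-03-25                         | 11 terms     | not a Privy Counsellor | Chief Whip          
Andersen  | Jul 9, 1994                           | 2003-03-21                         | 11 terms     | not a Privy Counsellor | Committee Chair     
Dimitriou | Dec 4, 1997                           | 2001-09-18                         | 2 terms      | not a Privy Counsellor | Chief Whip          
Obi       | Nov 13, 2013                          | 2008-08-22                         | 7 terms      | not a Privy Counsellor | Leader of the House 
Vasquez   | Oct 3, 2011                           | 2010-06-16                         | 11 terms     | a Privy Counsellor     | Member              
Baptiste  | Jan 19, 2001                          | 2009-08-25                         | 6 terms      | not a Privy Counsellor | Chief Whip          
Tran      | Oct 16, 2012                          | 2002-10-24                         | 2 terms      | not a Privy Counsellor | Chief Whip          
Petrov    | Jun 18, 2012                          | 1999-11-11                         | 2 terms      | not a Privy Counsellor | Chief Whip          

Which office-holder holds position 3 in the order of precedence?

Horvat

By parliamentary office: Obi (Leader of the House); then Amari, Horvat, Baptiste, Petrov, Dimitriou and Tran (Chief Whip); then Andersen (Committee Chair); then Vasquez (Member).
Amari, Horvat, Baptiste, Petrov, Dimitriou and Tran are each not a Privy Counsellor, so the next rule applies.
Among Amari, Horvat, Baptiste, Petrov, Dimitriou and Tran, by terms served (higher first): Amari (11 terms) before Horvat (8 terms) before Baptiste (6 terms) before Petrov, Dimitriou and Tran (2 terms).
Among Petrov, Dimitriou and Tran, by date first returned to the chamber (earlier first): Petrov (1999-11-11) before Dimitriou (2001-09-18) before Tran (2002-10-24).
Order: Obi, Amari, Horvat, Baptiste, Petrov, Dimitriou, Tran, Andersen, Vasquez.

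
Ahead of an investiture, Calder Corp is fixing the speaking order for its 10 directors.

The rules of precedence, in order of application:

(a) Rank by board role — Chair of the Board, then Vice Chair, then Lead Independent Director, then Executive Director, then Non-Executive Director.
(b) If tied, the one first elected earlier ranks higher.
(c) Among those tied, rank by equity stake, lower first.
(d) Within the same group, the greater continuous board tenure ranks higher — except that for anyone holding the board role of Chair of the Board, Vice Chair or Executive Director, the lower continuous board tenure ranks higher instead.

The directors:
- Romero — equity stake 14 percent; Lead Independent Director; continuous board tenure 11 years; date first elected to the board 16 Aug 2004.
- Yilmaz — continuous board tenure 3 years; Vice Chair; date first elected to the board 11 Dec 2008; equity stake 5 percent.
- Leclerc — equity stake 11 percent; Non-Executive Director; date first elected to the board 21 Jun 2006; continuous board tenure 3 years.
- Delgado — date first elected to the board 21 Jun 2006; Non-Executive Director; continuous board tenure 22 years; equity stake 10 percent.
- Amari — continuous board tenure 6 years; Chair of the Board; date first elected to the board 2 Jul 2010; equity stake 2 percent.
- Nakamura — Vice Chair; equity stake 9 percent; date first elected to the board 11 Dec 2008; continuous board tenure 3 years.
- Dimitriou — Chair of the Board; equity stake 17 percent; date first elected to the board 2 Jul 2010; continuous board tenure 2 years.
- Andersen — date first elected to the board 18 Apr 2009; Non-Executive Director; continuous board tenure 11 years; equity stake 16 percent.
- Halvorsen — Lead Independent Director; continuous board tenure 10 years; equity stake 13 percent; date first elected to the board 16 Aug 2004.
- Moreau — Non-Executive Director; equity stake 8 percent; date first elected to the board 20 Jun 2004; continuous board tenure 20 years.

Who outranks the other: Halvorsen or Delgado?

Halvorsen

By board role: Amari and Dimitriou (Chair of the Board); then Yilmaz and Nakamura (Vice Chair); then Halvorsen and Romero (Lead Independent Director); then Moreau, Delgado, Leclerc and Andersen (Non-Executive Director).
Amari and Dimitriou both have date first elected to the board 2 Jul 2010, so the next rule applies.
Among Amari and Dimitriou, by equity stake (lower first): Amari (2 percent) before Dimitriou (17 percent).
Yilmaz and Nakamura both have date first elected to the board 11 Dec 2008, so the next rule applies.
Among Yilmaz and Nakamura, by equity stake (lower first): Yilmaz (5 percent) before Nakamura (9 percent).
Halvorsen and Romero both have date first elected to the board 16 Aug 2004, so the next rule applies.
Among Halvorsen and Romero, by equity stake (lower first): Halvorsen (13 percent) before Romero (14 percent).
Among Moreau, Delgado, Leclerc and Andersen, by date first elected to the board (earlier first): Moreau (20 Jun 2004) before Delgado and Leclerc (21 Jun 2006) before Andersen (18 Apr 2009).
Among Delgado and Leclerc, by equity stake (lower first): Delgado (10 percent) before Leclerc (11 percent).
So Halvorsen takes precedence.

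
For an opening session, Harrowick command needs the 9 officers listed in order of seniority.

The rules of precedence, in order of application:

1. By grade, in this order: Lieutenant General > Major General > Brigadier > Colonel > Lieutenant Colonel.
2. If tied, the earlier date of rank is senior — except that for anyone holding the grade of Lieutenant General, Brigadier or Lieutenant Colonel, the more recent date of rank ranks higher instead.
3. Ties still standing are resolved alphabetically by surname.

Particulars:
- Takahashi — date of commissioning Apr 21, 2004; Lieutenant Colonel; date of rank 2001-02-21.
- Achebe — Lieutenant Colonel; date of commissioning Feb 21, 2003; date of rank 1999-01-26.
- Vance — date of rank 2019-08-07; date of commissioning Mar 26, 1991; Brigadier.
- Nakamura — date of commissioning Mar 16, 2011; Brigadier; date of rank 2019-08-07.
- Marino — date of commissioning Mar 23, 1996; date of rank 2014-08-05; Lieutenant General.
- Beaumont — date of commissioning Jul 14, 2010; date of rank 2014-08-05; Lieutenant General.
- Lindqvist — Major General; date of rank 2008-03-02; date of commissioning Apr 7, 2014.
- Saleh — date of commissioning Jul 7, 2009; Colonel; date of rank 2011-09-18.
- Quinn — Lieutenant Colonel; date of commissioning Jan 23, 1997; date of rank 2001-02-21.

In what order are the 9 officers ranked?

By grade: Beaumont and Marino (Lieutenant General); then Lindqvist (Major General); then Nakamura and Vance (Brigadier); then Saleh (Colonel); then Quinn, Takahashi and Achebe (Lieutenant Colonel).
Beaumont and Marino both have date of rank 2014-08-05, so the next rule applies.
Among Beaumont and Marino, alphabetically by surname: Beaumont before Marino.
Nakamura and Vance both have date of rank 2019-08-07, so the next rule applies.
Among Nakamura and Vance, alphabetically by surname: Nakamura before Vance.
Among Quinn, Takahashi and Achebe, by date of rank (later first) (reversed rule for this group): Quinn and Takahashi (2001-02-21) before Achebe (1999-01-26).
Among Quinn and Takahashi, alphabetically by surname: Quinn before Takahashi.
Full order: Beaumont, Marino, Lindqvist, Nakamura, Vance, Saleh, Quinn, Takahashi, Achebe.

Beaumont, Marino, Lindqvist, Nakamura, Vance, Saleh, Quinn, Takahashi, Achebe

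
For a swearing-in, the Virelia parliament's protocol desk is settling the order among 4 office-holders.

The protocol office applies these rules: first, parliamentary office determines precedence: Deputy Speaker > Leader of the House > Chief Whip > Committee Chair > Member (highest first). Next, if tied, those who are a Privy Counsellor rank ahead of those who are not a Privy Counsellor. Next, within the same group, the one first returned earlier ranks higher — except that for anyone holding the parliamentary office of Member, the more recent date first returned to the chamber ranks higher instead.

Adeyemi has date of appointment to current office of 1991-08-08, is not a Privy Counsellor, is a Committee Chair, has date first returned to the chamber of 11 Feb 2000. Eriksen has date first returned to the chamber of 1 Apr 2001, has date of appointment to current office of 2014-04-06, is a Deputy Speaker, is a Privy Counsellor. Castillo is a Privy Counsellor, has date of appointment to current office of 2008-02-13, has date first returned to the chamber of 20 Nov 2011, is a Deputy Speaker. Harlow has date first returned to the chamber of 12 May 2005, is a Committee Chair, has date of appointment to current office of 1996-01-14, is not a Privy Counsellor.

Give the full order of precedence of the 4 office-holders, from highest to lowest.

By parliamentary office: Eriksen and Castillo (Deputy Speaker); then Adeyemi and Harlow (Committee Chair).
Eriksen and Castillo are each a Privy Counsellor, so the next rule applies.
Among Eriksen and Castillo, by date first returned to the chamber (earlier first): Eriksen (1 Apr 2001) before Castillo (20 Nov 2011).
Adeyemi and Harlow are each not a Privy Counsellor, so the next rule applies.
Among Adeyemi and Harlow, by date first returned to the chamber (earlier first): Adeyemi (11 Feb 2000) before Harlow (12 May 2005).
Full order: Eriksen, Castillo, Adeyemi, Harlow.

Eriksen, Castillo, Adeyemi, Harlow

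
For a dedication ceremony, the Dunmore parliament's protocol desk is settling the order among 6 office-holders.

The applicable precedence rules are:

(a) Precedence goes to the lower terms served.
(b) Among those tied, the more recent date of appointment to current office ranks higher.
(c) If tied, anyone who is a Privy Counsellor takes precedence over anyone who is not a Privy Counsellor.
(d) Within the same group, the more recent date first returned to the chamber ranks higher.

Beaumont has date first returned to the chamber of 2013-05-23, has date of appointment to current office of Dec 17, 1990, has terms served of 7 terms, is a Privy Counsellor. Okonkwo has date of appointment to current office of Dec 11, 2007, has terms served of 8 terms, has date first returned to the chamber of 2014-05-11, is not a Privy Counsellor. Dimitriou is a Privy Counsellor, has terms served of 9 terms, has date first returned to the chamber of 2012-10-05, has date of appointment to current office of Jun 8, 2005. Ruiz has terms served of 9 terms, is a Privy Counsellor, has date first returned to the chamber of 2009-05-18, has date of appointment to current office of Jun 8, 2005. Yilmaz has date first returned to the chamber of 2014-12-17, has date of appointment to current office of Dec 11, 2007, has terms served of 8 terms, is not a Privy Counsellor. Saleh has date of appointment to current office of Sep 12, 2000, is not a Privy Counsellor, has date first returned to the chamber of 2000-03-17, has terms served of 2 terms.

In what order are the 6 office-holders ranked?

Saleh, Beaumont, Yilmaz, Okonkwo, Dimitriou, Ruiz

By terms served (lower first): Saleh (2 terms); then Beaumont (7 terms); then Yilmaz and Okonkwo (both 8 terms); then Dimitriou and Ruiz (both 9 terms).
Yilmaz and Okonkwo both have date of appointment to current office Dec 11, 2007, so the next rule applies.
Yilmaz and Okonkwo are each not a Privy Counsellor, so the next rule applies.
Among Yilmaz and Okonkwo, by date first returned to the chamber (later first): Yilmaz (2014-12-17) before Okonkwo (2014-05-11).
Dimitriou and Ruiz both have date of appointment to current office Jun 8, 2005, so the next rule applies.
Dimitriou and Ruiz are each a Privy Counsellor, so the next rule applies.
Among Dimitriou and Ruiz, by date first returned to the chamber (later first): Dimitriou (2012-10-05) before Ruiz (2009-05-18).
Full order: Saleh, Beaumont, Yilmaz, Okonkwo, Dimitriou, Ruiz.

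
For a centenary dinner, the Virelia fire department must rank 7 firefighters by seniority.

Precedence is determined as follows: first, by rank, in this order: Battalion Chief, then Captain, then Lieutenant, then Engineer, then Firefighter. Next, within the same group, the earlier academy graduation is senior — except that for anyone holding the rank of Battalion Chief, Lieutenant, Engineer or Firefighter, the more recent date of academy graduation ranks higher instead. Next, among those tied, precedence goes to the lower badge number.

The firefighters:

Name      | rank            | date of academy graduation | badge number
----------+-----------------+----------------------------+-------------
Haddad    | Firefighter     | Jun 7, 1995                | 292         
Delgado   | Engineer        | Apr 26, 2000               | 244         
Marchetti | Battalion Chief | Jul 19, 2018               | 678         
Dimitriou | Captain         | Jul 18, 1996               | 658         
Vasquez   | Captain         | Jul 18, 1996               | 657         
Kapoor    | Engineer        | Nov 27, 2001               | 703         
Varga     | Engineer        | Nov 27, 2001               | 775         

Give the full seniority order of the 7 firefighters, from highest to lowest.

By rank: Marchetti (Battalion Chief); then Vasquez and Dimitriou (Captain); then Kapoor, Varga and Delgado (Engineer); then Haddad (Firefighter).
Vasquez and Dimitriou both have date of academy graduation Jul 18, 1996, so the next rule applies.
Among Vasquez and Dimitriou, by badge number (lower first): Vasquez (657) before Dimitriou (658).
Among Kapoor, Varga and Delgado, by date of academy graduation (later first) (reversed rule for this group): Kapoor and Varga (Nov 27, 2001) before Delgado (Apr 26, 2000).
Among Kapoor and Varga, by badge number (lower first): Kapoor (703) before Varga (775).
Full order: Marchetti, Vasquez, Dimitriou, Kapoor, Varga, Delgado, Haddad.

Marchetti, Vasquez, Dimitriou, Kapoor, Varga, Delgado, Haddad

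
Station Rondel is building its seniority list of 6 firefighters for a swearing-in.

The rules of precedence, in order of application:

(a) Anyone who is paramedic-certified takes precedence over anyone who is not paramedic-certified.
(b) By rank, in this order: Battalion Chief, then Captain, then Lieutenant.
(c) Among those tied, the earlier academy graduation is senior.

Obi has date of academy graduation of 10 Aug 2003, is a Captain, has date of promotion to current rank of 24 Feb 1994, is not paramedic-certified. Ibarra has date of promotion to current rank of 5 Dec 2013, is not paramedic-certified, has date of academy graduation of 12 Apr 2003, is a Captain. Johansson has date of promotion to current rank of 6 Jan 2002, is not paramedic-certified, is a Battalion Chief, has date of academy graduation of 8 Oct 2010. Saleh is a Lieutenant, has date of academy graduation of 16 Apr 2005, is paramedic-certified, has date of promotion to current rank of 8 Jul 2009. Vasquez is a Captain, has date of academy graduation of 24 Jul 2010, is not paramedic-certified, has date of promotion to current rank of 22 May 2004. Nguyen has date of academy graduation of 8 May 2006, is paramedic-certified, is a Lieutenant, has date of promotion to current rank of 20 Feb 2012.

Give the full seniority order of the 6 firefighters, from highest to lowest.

Saleh, Nguyen, Johansson, Ibarra, Obi, Vasquez

By the first rule: Saleh and Nguyen (both paramedic-certified); then Johansson, Ibarra, Obi and Vasquez (each not paramedic-certified).
Saleh and Nguyen are each Lieutenant, so the next rule applies.
Among Saleh and Nguyen, by date of academy graduation (earlier first): Saleh (16 Apr 2005) before Nguyen (8 May 2006).
Among Johansson, Ibarra, Obi and Vasquez, by rank: Johansson (Battalion Chief) before Ibarra, Obi and Vasquez (Captain).
Among Ibarra, Obi and Vasquez, by date of academy graduation (earlier first): Ibarra (12 Apr 2003) before Obi (10 Aug 2003) before Vasquez (24 Jul 2010).
Full order: Saleh, Nguyen, Johansson, Ibarra, Obi, Vasquez.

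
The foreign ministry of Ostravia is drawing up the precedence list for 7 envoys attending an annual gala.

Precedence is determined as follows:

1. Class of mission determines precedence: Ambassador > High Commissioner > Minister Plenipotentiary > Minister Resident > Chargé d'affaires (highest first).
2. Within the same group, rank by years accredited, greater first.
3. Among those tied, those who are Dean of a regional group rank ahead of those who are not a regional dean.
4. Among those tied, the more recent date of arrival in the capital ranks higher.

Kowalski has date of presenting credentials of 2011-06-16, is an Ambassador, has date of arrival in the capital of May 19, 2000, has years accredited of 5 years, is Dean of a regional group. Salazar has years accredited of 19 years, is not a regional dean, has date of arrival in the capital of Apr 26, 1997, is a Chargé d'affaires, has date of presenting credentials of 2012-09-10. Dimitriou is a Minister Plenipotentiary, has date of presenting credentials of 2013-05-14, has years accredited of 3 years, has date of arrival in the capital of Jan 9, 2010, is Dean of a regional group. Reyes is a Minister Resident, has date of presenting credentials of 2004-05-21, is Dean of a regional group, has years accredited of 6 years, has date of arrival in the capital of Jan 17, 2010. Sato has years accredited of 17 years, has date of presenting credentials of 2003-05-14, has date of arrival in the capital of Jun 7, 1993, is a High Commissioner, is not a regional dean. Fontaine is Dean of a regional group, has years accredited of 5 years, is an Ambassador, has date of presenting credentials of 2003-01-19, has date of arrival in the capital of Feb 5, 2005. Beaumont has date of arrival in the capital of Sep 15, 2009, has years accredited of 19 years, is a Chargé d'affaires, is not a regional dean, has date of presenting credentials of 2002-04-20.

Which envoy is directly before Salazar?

By class of mission: Fontaine and Kowalski (Ambassador); then Sato (High Commissioner); then Dimitriou (Minister Plenipotentiary); then Reyes (Minister Resident); then Beaumont and Salazar (Chargé d'affaires).
Fontaine and Kowalski both have years accredited 5 years, so the next rule applies.
Fontaine and Kowalski are each Dean of a regional group, so the next rule applies.
Among Fontaine and Kowalski, by date of arrival in the capital (later first): Fontaine (Feb 5, 2005) before Kowalski (May 19, 2000).
Beaumont and Salazar both have years accredited 19 years, so the next rule applies.
Beaumont and Salazar are each not a regional dean, so the next rule applies.
Among Beaumont and Salazar, by date of arrival in the capital (later first): Beaumont (Sep 15, 2009) before Salazar (Apr 26, 1997).
Order: Fontaine, Kowalski, Sato, Dimitriou, Reyes, Beaumont, Salazar.

Beaumont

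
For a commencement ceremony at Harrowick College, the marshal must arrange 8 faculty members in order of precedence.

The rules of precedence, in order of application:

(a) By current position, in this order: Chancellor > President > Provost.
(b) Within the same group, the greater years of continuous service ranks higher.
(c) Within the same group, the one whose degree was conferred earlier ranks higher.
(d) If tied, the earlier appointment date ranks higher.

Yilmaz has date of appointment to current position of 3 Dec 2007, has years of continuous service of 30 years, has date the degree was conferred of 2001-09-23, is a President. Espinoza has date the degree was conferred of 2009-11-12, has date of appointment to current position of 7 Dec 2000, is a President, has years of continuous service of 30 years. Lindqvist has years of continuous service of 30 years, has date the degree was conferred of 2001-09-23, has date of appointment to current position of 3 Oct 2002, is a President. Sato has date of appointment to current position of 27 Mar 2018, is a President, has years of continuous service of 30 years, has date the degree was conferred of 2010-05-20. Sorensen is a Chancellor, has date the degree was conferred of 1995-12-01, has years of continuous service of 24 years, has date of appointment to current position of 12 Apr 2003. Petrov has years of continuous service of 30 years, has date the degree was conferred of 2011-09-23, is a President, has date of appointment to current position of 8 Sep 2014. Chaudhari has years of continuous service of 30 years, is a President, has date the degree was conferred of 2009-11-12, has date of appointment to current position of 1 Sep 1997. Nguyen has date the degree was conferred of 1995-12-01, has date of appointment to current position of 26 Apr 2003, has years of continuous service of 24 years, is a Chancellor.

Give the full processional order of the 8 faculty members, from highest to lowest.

By current position: Sorensen and Nguyen (Chancellor); then Lindqvist, Yilmaz, Chaudhari, Espinoza, Sato and Petrov (President).
Sorensen and Nguyen both have years of continuous service 24 years, so the next rule applies.
Sorensen and Nguyen both have date the degree was conferred 1995-12-01, so the next rule applies.
Among Sorensen and Nguyen, by date of appointment to current position (earlier first): Sorensen (12 Apr 2003) before Nguyen (26 Apr 2003).
Lindqvist, Yilmaz, Chaudhari, Espinoza, Sato and Petrov all have years of continuous service 30 years, so the next rule applies.
Among Lindqvist, Yilmaz, Chaudhari, Espinoza, Sato and Petrov, by date the degree was conferred (earlier first): Lindqvist and Yilmaz (2001-09-23) before Chaudhari and Espinoza (2009-11-12) before Sato (2010-05-20) before Petrov (2011-09-23).
Among Lindqvist and Yilmaz, by date of appointment to current position (earlier first): Lindqvist (3 Oct 2002) before Yilmaz (3 Dec 2007).
Among Chaudhari and Espinoza, by date of appointment to current position (earlier first): Chaudhari (1 Sep 1997) before Espinoza (7 Dec 2000).
Full order: Sorensen, Nguyen, Lindqvist, Yilmaz, Chaudhari, Espinoza, Sato, Petrov.

Sorensen, Nguyen, Lindqvist, Yilmaz, Chaudhari, Espinoza, Sato, Petrov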